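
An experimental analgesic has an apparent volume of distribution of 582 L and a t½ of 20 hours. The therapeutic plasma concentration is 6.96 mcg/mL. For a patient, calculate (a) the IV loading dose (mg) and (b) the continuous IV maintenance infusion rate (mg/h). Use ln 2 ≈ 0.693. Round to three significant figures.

LD = Vd × C = 582.0 × 6.96 = 4051 mg
CL = 0.693 × Vd / t½ = 0.693 × 582.0 / 20 = 20.17 L/h
Infusion rate = CL × Css = 20.17 × 6.96 = 140.4 mg/h

(a) 4050 mg; (b) 140 mg/h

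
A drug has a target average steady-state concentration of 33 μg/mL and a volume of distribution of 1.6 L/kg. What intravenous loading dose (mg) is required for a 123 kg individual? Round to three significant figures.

6490 mg

Vd = 1.6 L/kg × 123 kg = 196.8 L
LD = Vd × C = 196.8 × 33.00 = 6494 mg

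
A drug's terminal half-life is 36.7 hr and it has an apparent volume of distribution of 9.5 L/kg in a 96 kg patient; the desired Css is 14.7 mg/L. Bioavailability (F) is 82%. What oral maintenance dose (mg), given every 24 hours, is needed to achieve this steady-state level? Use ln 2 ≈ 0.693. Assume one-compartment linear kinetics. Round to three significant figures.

Vd(total) = 96 kg × 9.5 L/kg = 912.0 L
k = 0.693/36.7 = 0.01888 h⁻¹, so CL = k·Vd = 0.01888 × 912.0 = 17.22 L/h
D = CL × Css × τ / F = 17.22 × 14.7 × 24 / 0.82 = 7409 mg

7410 mg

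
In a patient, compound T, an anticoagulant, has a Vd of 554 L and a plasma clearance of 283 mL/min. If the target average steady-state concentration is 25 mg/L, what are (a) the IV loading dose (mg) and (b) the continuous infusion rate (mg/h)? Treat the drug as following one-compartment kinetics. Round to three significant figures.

LD = Vd · C_target = 554.0 × 25 = 13850 mg
CL = 283 mL/min × 60/1000 = 16.98 L/h
Maintenance infusion rate = CL × Css = 16.98 × 25 = 424.5 mg/h

(a) 13900 mg; (b) 425 mg/h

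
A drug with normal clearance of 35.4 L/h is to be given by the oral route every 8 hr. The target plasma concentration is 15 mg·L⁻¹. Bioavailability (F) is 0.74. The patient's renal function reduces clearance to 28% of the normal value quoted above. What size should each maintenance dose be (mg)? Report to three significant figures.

1610 mg

Patient clearance = 0.28 × 35.40 = 9.912 L/h
At steady state, dose per interval replaces the amount cleared in that interval: F·D/τ = CL·Css.
D = CL × Css × τ / F = 9.912 × 15 × 8 / 0.74 = 1607 mg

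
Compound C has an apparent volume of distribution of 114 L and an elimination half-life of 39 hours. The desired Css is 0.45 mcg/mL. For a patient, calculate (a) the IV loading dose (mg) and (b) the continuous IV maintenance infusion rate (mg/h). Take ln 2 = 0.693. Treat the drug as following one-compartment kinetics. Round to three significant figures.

(a) 51.3 mg; (b) 0.912 mg/h

LD = Vd × C = 114.0 × 0.45 = 51.30 mg
CL = 0.693 × Vd / t½ = 0.693 × 114.0 / 39 = 2.026 L/h
Infusion rate = CL × Css = 2.026 × 0.45 = 0.9117 mg/h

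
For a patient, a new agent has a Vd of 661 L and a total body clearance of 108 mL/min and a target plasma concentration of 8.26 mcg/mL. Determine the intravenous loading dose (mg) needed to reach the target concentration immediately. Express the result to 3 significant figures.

LD is governed by Vd — clearance does not enter the loading-dose calculation.
LD = Vd × C = 661.0 × 8.260 = 5460 mg

5460 mg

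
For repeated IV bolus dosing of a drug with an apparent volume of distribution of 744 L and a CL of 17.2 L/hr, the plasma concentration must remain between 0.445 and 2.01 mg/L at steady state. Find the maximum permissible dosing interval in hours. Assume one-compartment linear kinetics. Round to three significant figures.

k = CL / Vd = 17.20 / 744.0 = 0.02312 h⁻¹
Between IV bolus doses, concentration decays as C = C₀·e^(−kτ), so C_peak/C_trough = e^(kτ).
τ_max = ln(C_peak/C_trough) / k = ln(2.01/0.445) / 0.02312 = 1.508 / 0.02312 = 65.22 h

65.2 h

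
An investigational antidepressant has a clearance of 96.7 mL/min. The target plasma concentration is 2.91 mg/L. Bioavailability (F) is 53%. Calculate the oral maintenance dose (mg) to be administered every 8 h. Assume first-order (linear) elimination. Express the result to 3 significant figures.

Convert clearance: 96.7 mL/min × 60 min/h ÷ 1000 mL/L = 5.802 L/h
D = CL × Css × τ / F = 5.802 × 2.91 × 8 / 0.53 = 254.9 mg

255 mg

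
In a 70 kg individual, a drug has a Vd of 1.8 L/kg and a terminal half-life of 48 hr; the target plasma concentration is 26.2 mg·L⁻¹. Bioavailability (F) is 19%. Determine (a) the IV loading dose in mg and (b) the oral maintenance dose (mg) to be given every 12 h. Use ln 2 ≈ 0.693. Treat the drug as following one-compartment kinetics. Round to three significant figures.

(a) 3300 mg; (b) 3010 mg

Vd = 1.8 L/kg × 70 kg = 126.0 L
LD = Vd × C = 126.0 × 26.2 = 3301 mg
CL = 0.693 × Vd / t½ = 0.693 × 126.0 / 48 = 1.819 L/h
D = CL × Css × τ / F = 1.819 × 26.2 × 12 / 0.19 = 3010 mg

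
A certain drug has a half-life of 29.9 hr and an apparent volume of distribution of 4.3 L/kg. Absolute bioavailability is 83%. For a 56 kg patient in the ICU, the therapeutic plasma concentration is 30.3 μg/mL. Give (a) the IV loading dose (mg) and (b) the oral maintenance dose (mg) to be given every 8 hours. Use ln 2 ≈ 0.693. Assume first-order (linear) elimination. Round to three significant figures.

Vd(total) = 56 kg × 4.3 L/kg = 240.8 L
LD = Vd × C = 240.8 × 30.3 = 7296 mg
CL = 0.693 × Vd / t½ = 0.693 × 240.8 / 29.9 = 5.581 L/h
D = CL × Css × τ / F = 5.581 × 30.3 × 8 / 0.83 = 1630 mg

(a) 7300 mg; (b) 1630 mg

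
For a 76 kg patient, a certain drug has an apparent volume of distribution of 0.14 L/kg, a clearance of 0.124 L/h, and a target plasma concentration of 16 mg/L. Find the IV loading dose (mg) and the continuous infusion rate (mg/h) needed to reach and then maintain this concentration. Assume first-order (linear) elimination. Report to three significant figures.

(a) 170 mg; (b) 1.98 mg/h

Vd(total) = 76 kg × 0.14 L/kg = 10.64 L
Loading dose = Vd × C = 10.64 × 16 = 170.2 mg
Maintenance: replace elimination → rate = CL × Css = 0.1240 × 16 = 1.984 mg/h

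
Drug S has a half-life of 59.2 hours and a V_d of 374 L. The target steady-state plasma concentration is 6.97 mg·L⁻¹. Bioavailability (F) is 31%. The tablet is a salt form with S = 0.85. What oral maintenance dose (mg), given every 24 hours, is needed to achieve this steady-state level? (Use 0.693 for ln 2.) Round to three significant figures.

CL = 0.693 × Vd / t½ = 0.693 × 374.0 / 59.2 = 4.378 L/h
D = CL × Css × τ / F / S = 4.378 × 6.97 × 24 / 0.31 / 0.85 = 2779 mg

2780 mg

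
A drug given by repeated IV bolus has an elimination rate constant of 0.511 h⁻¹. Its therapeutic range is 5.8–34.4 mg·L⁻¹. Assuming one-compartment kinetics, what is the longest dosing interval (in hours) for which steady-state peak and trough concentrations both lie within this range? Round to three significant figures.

3.48 h

Between IV bolus doses, concentration decays as C = C₀·e^(−kτ), so C_peak/C_trough = e^(kτ).
τ_max = ln(C_peak/C_trough) / k = ln(34.4/5.8) / 0.5110 = 1.780 / 0.5110 = 3.483 h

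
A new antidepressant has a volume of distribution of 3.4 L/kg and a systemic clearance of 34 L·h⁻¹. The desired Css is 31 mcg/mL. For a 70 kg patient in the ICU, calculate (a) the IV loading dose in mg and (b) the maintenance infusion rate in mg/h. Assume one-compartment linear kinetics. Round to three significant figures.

(a) 7380 mg; (b) 1050 mg/h

Vd(total) = 70 kg × 3.4 L/kg = 238.0 L
LD = Vd · C_target = 238.0 × 31 = 7378 mg
Maintenance: replace elimination → rate = CL × Css = 34.00 × 31 = 1054 mg/h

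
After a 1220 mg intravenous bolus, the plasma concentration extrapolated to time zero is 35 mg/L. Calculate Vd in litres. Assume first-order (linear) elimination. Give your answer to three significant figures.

34.9 L

Immediately after an IV bolus, C₀ = Dose / Vd, so Vd = Dose / C₀.
Vd = 1220 / 35 = 34.86 L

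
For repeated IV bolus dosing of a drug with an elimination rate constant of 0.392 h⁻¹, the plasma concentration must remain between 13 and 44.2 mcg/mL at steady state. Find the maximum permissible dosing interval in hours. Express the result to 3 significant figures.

3.12 h

Between IV bolus doses, concentration decays as C = C₀·e^(−kτ), so C_peak/C_trough = e^(kτ).
τ_max = ln(C_peak/C_trough) / k = ln(44.2/13) / 0.3920 = 1.224 / 0.3920 = 3.122 h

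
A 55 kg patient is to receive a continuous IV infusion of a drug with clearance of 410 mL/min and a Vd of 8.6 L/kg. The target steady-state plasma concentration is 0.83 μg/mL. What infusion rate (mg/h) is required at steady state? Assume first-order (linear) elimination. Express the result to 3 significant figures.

Convert clearance: 410 mL/min × 60 min/h ÷ 1000 mL/L = 24.60 L/h
Vd does not affect the maintenance rate; only clearance governs steady-state input.
R₀ = 24.60 × 0.83 = 20.42 mg/h

20.4 mg/h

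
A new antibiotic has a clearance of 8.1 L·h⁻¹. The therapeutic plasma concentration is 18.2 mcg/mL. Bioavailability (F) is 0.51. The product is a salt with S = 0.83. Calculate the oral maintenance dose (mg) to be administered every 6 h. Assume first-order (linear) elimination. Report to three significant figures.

2090 mg

D = CL × Css × τ / F / S = 8.100 × 18.2 × 6 / 0.51 / 0.83 = 2090 mg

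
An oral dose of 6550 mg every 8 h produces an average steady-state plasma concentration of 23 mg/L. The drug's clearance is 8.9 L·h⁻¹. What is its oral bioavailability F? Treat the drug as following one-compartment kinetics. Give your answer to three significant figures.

0.250

F·D/τ = CL·Css at steady state → F = CL·Css·τ / D.
F = 8.9 × 23 × 8 / 6550 = 0.250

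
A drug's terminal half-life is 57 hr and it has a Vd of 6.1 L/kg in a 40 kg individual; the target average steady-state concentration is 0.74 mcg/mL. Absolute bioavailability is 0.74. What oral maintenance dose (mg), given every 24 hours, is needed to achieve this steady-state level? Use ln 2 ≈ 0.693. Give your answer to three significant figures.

71.2 mg

Total Vd = 6.1 × 40 = 244.0 L
k = 0.693/57 = 0.01216 h⁻¹, so CL = k·Vd = 0.01216 × 244.0 = 2.967 L/h
D = CL × Css × τ / F = 2.967 × 0.74 × 24 / 0.74 = 71.21 mg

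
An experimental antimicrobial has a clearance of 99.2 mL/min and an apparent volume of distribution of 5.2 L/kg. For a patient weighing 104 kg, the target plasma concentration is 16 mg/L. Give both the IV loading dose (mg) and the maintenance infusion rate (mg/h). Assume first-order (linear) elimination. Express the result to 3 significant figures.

(a) 8650 mg; (b) 95.2 mg/h

Vd = 5.2 L/kg × 104 kg = 540.8 L
LD = Vd · C_target = 540.8 × 16 = 8653 mg
Convert clearance: 99.2 mL/min × 60 min/h ÷ 1000 mL/L = 5.952 L/h
Infusion rate = 5.952 L/h × 16 mg/L = 95.23 mg/h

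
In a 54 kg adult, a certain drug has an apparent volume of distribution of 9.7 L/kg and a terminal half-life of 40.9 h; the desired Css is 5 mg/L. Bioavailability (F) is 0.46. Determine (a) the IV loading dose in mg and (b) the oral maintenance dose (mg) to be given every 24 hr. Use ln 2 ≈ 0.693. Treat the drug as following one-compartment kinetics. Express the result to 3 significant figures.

Vd(total) = 54 kg × 9.7 L/kg = 523.8 L
LD = Vd × C = 523.8 × 5 = 2619 mg
CL = 0.693 × Vd / t½ = 0.693 × 523.8 / 40.9 = 8.875 L/h
D = CL × Css × τ / F = 8.875 × 5 × 24 / 0.46 = 2315 mg

(a) 2620 mg; (b) 2320 mg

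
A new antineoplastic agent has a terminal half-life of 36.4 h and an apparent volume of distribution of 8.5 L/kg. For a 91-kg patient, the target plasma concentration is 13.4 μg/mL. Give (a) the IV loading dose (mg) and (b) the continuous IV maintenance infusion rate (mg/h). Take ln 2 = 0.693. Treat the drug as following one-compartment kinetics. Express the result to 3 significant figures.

Vd(total) = 91 kg × 8.5 L/kg = 773.5 L
LD = Vd × C = 773.5 × 13.4 = 10360 mg
CL = 0.693 × Vd / t½ = 0.693 × 773.5 / 36.4 = 14.73 L/h
Infusion rate = CL × Css = 14.73 × 13.4 = 197.4 mg/h

(a) 10400 mg; (b) 197 mg/h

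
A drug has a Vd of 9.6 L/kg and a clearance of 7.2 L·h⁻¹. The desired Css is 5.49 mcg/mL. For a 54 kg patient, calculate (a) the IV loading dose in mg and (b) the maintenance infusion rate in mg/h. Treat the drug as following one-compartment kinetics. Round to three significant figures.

Total Vd = 9.6 × 54 = 518.4 L
Loading: fill Vd to C_target → 518.4 L × 5.49 mg/L = 2846 mg
Maintenance: replace elimination → rate = CL × Css = 7.200 × 5.49 = 39.53 mg/h

(a) 2850 mg; (b) 39.5 mg/h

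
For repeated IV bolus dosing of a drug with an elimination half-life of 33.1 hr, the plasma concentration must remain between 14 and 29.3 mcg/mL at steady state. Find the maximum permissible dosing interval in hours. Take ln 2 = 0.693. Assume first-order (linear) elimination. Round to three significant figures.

k = 0.693 / t½ = 0.693 / 33.1 = 0.02094 h⁻¹
Between IV bolus doses, concentration decays as C = C₀·e^(−kτ), so C_peak/C_trough = e^(kτ).
τ_max = ln(C_peak/C_trough) / k = ln(29.3/14) / 0.02094 = 0.7385 / 0.02094 = 35.27 h

35.3 h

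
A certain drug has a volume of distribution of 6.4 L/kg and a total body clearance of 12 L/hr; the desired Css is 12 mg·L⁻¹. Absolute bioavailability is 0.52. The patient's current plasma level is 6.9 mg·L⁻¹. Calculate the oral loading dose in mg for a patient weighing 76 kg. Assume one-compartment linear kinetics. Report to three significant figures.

4770 mg

Vd = 6.4 L/kg × 76 kg = 486.4 L
Concentration deficit ΔC = 12 − 6.9 = 5.100 mg/L
LD = Vd × ΔC / F = 486.4 × 5.100 / 0.52 = 4770 mg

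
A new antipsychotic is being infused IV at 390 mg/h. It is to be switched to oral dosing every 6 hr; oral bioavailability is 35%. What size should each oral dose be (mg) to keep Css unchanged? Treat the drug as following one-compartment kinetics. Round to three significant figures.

6690 mg

To maintain the same Css, the systemic dosing rate must be unchanged: F·D/τ = infusion rate.
D = rate × τ / F = 390 × 6 / 0.35 = 6686 mg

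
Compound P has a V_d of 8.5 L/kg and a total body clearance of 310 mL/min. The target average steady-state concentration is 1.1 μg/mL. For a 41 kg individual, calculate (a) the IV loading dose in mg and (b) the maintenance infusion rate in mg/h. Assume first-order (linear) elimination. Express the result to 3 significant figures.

(a) 383 mg; (b) 20.5 mg/h

Vd(total) = 41 kg × 8.5 L/kg = 348.5 L
LD = Vd · C_target = 348.5 × 1.1 = 383.4 mg
Convert clearance: 310 mL/min × 60 min/h ÷ 1000 mL/L = 18.60 L/h
Infusion rate = 18.60 L/h × 1.1 mg/L = 20.46 mg/h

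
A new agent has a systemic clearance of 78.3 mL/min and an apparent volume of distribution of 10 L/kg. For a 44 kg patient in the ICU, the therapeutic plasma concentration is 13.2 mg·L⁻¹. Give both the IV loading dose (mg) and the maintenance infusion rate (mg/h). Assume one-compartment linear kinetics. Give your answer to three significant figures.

(a) 5810 mg; (b) 62.0 mg/h

Vd(total) = 44 kg × 10 L/kg = 440.0 L
Loading dose = Vd × C = 440.0 × 13.2 = 5808 mg
CL = 78.3 mL/min × 60/1000 = 4.698 L/h
Maintenance: replace elimination → rate = CL × Css = 4.698 × 13.2 = 62.01 mg/h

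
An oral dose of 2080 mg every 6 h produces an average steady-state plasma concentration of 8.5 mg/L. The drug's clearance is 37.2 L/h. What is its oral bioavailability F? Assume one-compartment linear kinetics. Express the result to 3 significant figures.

F·D/τ = CL·Css at steady state → F = CL·Css·τ / D.
F = 37.2 × 8.5 × 6 / 2080 = 0.912

0.912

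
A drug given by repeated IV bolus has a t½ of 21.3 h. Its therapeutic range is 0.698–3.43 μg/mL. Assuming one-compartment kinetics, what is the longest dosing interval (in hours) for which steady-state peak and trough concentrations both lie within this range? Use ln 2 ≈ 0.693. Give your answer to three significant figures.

k = 0.693 / t½ = 0.693 / 21.3 = 0.03254 h⁻¹
Between IV bolus doses, concentration decays as C = C₀·e^(−kτ), so C_peak/C_trough = e^(kτ).
τ_max = ln(C_peak/C_trough) / k = ln(3.43/0.698) / 0.03254 = 1.592 / 0.03254 = 48.92 h

48.9 h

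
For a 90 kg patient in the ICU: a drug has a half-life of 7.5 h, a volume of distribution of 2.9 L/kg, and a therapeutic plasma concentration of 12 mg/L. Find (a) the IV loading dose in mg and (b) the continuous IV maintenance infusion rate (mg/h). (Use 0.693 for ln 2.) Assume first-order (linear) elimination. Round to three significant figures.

Total Vd = 2.9 × 90 = 261.0 L
LD = Vd × C = 261.0 × 12 = 3132 mg
CL = 0.693 × Vd / t½ = 0.693 × 261.0 / 7.5 = 24.12 L/h
Infusion rate = CL × Css = 24.12 × 12 = 289.4 mg/h

(a) 3130 mg; (b) 289 mg/h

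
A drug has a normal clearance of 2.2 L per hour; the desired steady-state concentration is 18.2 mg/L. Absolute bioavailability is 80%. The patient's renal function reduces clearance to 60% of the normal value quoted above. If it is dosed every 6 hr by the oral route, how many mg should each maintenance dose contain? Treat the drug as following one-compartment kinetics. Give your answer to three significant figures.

Patient clearance = 0.6 × 2.200 = 1.320 L/h
D = CL × Css × τ / F = 1.320 × 18.2 × 6 / 0.8 = 180.2 mg

180 mg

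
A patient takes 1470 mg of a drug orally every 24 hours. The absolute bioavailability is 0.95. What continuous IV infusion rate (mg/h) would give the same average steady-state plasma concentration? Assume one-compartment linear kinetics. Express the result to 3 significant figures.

Equivalent systemic input: infusion rate = F·D/τ.
Rate = 0.95 × 1470 / 24 = 58.19 mg/h

58.2 mg/h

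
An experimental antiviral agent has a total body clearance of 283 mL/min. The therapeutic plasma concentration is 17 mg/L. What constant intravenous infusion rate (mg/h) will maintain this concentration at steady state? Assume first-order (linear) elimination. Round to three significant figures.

CL = 283 mL/min × 60/1000 = 16.98 L/h
Infusion rate = CL · Css = 16.98 L/h × 17 mg/L = 288.7 mg/h

289 mg/h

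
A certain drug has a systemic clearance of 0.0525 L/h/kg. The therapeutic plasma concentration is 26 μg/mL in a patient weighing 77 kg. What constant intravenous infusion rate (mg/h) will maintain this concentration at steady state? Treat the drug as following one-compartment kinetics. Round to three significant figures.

105 mg/h

CL = 0.0525 L/h/kg × 77 kg = 4.043 L/h
At steady state, infusion rate equals elimination rate: rate in = CL × Css.
Rate = CL × Css = 4.043 × 26 = 105.1 mg/h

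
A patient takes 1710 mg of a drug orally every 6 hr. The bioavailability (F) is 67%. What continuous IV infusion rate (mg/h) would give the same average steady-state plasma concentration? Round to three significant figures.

191 mg/h

Equivalent systemic input: infusion rate = F·D/τ.
Rate = 0.67 × 1710 / 6 = 191.0 mg/h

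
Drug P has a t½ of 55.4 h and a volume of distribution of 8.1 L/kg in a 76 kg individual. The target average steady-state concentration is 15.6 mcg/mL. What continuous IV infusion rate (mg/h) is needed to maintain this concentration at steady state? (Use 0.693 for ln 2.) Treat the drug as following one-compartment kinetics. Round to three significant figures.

120 mg/h

Total Vd = 8.1 × 76 = 615.6 L
CL = ln 2 · Vd / t½ = 0.693 × 615.6 / 55.4 = 7.701 L/h
Infusion rate = CL × Css = 7.701 × 15.6 = 120.1 mg/h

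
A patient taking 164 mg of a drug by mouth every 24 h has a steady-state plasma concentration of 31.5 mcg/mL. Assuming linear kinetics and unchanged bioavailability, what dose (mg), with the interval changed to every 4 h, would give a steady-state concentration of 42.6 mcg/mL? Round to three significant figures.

With linear kinetics, Css is proportional to dose rate (D/τ) at fixed clearance.
D₂ = D₁ × (Css,target / Css,current) × (τ₂/τ₁) = 164 × (42.6/31.5) × (4/24) = 36.97 mg

37.0 mg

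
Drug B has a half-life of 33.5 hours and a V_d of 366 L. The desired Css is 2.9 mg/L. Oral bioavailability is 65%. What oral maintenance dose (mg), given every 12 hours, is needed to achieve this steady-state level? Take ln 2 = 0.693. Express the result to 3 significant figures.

405 mg

CL = 0.693 × Vd / t½ = 0.693 × 366.0 / 33.5 = 7.571 L/h
D = CL × Css × τ / F = 7.571 × 2.9 × 12 / 0.65 = 405.3 mg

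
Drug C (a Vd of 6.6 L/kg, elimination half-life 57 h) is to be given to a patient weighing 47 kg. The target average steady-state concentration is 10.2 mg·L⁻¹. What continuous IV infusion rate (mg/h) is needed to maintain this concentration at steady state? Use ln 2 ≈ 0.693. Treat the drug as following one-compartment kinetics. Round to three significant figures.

38.5 mg/h

Vd = 6.6 L/kg × 47 kg = 310.2 L
CL = ln 2 · Vd / t½ = 0.693 × 310.2 / 57 = 3.771 L/h
Infusion rate = CL × Css = 3.771 × 10.2 = 38.46 mg/h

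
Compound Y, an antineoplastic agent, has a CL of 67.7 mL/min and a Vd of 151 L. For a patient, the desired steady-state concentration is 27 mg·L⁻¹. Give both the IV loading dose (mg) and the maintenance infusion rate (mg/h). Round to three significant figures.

(a) 4080 mg; (b) 110 mg/h

LD = Vd · C_target = 151.0 × 27 = 4077 mg
CL = 67.7 mL/min = 67.7 × 0.06 = 4.062 L/h
Maintenance: replace elimination → rate = CL × Css = 4.062 × 27 = 109.7 mg/h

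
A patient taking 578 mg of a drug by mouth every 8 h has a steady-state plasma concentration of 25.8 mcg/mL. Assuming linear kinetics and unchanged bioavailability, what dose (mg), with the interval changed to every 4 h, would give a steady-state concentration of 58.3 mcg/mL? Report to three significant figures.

653 mg

For first-order elimination, Css ∝ F·D/(CL·τ); F and CL are unchanged, so Css ∝ D/τ.
D₂ = D₁ × (Css,target / Css,current) × (τ₂/τ₁) = 578 × (58.3/25.8) × (4/8) = 653.1 mg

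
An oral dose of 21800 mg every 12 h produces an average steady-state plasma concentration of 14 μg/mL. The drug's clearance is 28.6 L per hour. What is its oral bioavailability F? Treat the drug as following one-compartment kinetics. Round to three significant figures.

0.220

F·D/τ = CL·Css at steady state → F = CL·Css·τ / D.
F = 28.6 × 14 × 12 / 21800 = 0.220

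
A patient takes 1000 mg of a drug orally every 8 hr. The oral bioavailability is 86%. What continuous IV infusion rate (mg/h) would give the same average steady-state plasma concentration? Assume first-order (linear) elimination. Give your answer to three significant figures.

Equivalent systemic input: infusion rate = F·D/τ.
Rate = 0.86 × 1000 / 8 = 107.5 mg/h

108 mg/h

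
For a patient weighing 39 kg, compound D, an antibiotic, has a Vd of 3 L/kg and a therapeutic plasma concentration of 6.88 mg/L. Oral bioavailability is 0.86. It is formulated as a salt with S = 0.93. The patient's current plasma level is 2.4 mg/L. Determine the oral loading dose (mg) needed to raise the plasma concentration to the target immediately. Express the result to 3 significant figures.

Vd(total) = 39 kg × 3 L/kg = 117.0 L
Concentration deficit ΔC = 6.88 − 2.4 = 4.480 mg/L
LD = Vd × ΔC / F / S = 117.0 × 4.480 / 0.86 / 0.93 = 655.4 mg

655 mg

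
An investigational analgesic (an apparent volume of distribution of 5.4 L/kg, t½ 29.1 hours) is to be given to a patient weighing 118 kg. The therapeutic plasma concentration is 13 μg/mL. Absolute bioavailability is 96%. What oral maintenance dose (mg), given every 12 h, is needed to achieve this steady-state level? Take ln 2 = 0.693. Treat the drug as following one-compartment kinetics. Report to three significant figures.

Vd = 5.4 L/kg × 118 kg = 637.2 L
CL = ln 2 · Vd / t½ = 0.693 × 637.2 / 29.1 = 15.17 L/h
D = CL × Css × τ / F = 15.17 × 13 × 12 / 0.96 = 2465 mg

2470 mg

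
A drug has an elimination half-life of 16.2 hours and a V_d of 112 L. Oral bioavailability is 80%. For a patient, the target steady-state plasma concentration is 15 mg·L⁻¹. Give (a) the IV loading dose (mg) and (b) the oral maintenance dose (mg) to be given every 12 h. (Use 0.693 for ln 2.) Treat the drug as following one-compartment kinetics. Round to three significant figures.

(a) 1680 mg; (b) 1080 mg

LD = Vd × C = 112.0 × 15 = 1680 mg
CL = 0.693 × Vd / t½ = 0.693 × 112.0 / 16.2 = 4.791 L/h
D = CL × Css × τ / F = 4.791 × 15 × 12 / 0.8 = 1078 mg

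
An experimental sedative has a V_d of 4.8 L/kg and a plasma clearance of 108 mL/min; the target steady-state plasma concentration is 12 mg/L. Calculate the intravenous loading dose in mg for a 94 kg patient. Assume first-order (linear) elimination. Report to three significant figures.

5410 mg

Vd = 4.8 L/kg × 94 kg = 451.2 L
LD = Vd × C = 451.2 × 12.00 = 5414 mg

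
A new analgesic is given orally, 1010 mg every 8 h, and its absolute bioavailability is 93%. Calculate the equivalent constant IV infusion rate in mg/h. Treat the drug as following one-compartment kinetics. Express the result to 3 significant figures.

117 mg/h

Equivalent systemic input: infusion rate = F·D/τ.
Rate = 0.93 × 1010 / 8 = 117.4 mg/h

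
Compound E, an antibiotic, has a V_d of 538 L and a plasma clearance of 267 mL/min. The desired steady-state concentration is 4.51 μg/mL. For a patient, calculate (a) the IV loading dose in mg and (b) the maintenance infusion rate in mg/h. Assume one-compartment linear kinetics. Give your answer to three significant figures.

(a) 2430 mg; (b) 72.3 mg/h

LD = Vd · C_target = 538.0 × 4.51 = 2426 mg
CL = 267 mL/min = 267 × 0.06 = 16.02 L/h
Maintenance infusion rate = CL × Css = 16.02 × 4.51 = 72.25 mg/h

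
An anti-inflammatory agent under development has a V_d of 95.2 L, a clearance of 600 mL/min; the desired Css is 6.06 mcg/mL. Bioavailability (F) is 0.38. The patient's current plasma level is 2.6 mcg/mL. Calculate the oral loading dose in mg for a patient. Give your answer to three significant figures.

Concentration deficit ΔC = 6.06 − 2.6 = 3.460 mg/L
LD = Vd × ΔC / F = 95.20 × 3.460 / 0.38 = 866.8 mg

867 mg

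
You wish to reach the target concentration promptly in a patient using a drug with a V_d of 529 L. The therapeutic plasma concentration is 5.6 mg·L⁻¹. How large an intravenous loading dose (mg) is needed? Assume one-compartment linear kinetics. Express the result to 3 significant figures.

LD = Vd × C = 529.0 × 5.600 = 2962 mg

2960 mg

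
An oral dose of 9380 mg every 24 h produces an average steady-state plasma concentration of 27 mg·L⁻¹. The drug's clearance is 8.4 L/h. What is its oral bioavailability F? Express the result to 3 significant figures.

0.580

F·D/τ = CL·Css at steady state → F = CL·Css·τ / D.
F = 8.4 × 27 × 24 / 9380 = 0.580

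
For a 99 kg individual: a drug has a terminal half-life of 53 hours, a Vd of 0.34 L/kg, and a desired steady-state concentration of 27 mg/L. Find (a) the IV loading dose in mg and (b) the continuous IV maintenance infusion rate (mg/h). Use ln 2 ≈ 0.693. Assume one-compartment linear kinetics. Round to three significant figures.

(a) 909 mg; (b) 11.9 mg/h

Vd = 0.34 L/kg × 99 kg = 33.66 L
LD = Vd × C = 33.66 × 27 = 908.8 mg
CL = 0.693 × Vd / t½ = 0.693 × 33.66 / 53 = 0.4401 L/h
Infusion rate = CL × Css = 0.4401 × 27 = 11.88 mg/h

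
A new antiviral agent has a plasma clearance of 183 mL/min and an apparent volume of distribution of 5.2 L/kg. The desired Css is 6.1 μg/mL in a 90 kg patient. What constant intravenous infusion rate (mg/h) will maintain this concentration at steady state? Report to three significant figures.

Convert clearance: 183 mL/min × 60 min/h ÷ 1000 mL/L = 10.98 L/h
Rate = CL × Css = 10.98 × 6.1 = 66.98 mg/h

67.0 mg/h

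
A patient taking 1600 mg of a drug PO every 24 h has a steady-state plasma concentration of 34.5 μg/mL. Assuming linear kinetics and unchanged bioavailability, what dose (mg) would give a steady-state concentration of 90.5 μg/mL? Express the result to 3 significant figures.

With linear kinetics, Css is proportional to dose rate (D/τ) at fixed clearance.
D₂ = D₁ × (Css,target / Css,current) = 1600 × 90.5/34.5 = 4197 mg

4200 mg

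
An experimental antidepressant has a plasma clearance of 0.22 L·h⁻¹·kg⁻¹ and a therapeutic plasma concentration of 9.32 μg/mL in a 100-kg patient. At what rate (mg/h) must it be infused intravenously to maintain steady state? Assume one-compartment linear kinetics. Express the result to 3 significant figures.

CL = 0.22 L·h⁻¹·kg⁻¹ × 100 kg = 22.00 L/h
At steady state, infusion rate equals elimination rate: rate in = CL × Css.
Rate = CL × Css = 22.00 × 9.32 = 205.0 mg/h

205 mg/h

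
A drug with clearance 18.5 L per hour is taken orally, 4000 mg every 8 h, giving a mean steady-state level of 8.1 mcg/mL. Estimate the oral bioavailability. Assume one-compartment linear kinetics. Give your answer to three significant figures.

0.300

F·D/τ = CL·Css at steady state → F = CL·Css·τ / D.
F = 18.5 × 8.1 × 8 / 4000 = 0.300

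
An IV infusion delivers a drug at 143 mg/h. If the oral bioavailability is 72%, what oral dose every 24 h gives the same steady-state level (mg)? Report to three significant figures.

4770 mg

To maintain the same Css, the systemic dosing rate must be unchanged: F·D/τ = infusion rate.
D = rate × τ / F = 143 × 24 / 0.72 = 4767 mg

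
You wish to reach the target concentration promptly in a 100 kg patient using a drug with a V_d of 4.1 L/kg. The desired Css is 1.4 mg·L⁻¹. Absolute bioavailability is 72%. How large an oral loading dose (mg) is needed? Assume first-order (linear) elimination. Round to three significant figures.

797 mg

Total Vd = 4.1 × 100 = 410.0 L
The loading dose fills Vd to the target concentration.
LD = Vd × C / F = 410.0 × 1.400 / 0.72 = 797.2 mg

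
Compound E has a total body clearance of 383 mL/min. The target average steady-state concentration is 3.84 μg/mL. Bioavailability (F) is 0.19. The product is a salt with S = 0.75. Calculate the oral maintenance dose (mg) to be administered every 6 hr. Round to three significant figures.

3720 mg

CL = 383 mL/min = 383 × 0.06 = 22.98 L/h
D = CL × Css × τ / F / S = 22.98 × 3.84 × 6 / 0.19 / 0.75 = 3716 mg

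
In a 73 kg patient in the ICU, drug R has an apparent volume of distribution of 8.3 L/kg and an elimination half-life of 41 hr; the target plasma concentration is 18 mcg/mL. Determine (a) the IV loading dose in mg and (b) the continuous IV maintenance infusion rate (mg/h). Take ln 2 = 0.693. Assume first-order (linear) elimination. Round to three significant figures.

(a) 10900 mg; (b) 184 mg/h

Total Vd = 8.3 × 73 = 605.9 L
LD = Vd × C = 605.9 × 18 = 10910 mg
CL = 0.693 × Vd / t½ = 0.693 × 605.9 / 41 = 10.24 L/h
Infusion rate = CL × Css = 10.24 × 18 = 184.3 mg/h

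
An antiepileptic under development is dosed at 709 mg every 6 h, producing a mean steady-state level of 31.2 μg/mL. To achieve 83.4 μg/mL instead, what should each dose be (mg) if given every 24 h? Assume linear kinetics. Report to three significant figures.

For first-order elimination, Css ∝ F·D/(CL·τ); F and CL are unchanged, so Css ∝ D/τ.
D₂ = D₁ × (Css,target / Css,current) × (τ₂/τ₁) = 709 × (83.4/31.2) × (24/6) = 7581 mg

7580 mg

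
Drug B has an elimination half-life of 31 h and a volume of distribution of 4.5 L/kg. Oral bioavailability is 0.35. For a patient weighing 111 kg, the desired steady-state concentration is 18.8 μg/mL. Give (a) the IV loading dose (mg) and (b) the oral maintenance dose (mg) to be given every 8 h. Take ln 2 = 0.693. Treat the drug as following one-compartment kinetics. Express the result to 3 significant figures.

(a) 9390 mg; (b) 4800 mg

Total Vd = 4.5 × 111 = 499.5 L
LD = Vd × C = 499.5 × 18.8 = 9391 mg
CL = 0.693 × Vd / t½ = 0.693 × 499.5 / 31 = 11.17 L/h
D = CL × Css × τ / F = 11.17 × 18.8 × 8 / 0.35 = 4800 mg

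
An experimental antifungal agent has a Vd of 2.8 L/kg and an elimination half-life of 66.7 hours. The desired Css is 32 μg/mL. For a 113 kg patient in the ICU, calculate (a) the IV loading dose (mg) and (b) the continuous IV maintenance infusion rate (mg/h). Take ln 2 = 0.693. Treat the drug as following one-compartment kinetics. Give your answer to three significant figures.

Vd = 2.8 L/kg × 113 kg = 316.4 L
LD = Vd × C = 316.4 × 32 = 10120 mg
CL = 0.693 × Vd / t½ = 0.693 × 316.4 / 66.7 = 3.287 L/h
Infusion rate = CL × Css = 3.287 × 32 = 105.2 mg/h

(a) 10100 mg; (b) 105 mg/h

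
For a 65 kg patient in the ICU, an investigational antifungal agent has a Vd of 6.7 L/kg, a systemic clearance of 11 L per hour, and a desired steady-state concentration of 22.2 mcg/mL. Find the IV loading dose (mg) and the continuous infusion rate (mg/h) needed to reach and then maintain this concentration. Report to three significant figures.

Vd = 6.7 L/kg × 65 kg = 435.5 L
Loading: fill Vd to C_target → 435.5 L × 22.2 mg/L = 9668 mg
Maintenance: replace elimination → rate = CL × Css = 11.00 × 22.2 = 244.2 mg/h

(a) 9670 mg; (b) 244 mg/h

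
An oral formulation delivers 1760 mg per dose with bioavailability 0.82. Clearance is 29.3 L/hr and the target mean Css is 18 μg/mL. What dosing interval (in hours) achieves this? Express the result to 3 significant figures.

F·D/τ = CL·Css → τ = F·D / (CL·Css).
τ = 0.82 × 1760 / (29.3 × 18) = 2.736 h

2.74 h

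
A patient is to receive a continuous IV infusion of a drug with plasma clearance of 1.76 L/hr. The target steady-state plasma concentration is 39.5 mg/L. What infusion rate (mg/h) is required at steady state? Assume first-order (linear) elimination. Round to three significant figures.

69.5 mg/h

Infusion rate = CL · Css = 1.760 L/h × 39.5 mg/L = 69.52 mg/h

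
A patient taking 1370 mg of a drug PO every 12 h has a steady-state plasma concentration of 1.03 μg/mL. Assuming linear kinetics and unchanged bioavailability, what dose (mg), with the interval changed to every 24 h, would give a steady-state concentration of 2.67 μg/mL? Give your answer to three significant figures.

7100 mg

For first-order elimination, Css ∝ F·D/(CL·τ); F and CL are unchanged, so Css ∝ D/τ.
D₂ = D₁ × (Css,target / Css,current) × (τ₂/τ₁) = 1370 × (2.67/1.03) × (24/12) = 7103 mg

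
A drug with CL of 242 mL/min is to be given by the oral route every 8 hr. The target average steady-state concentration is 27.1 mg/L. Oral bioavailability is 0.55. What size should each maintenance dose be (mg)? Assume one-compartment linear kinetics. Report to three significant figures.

CL = 242 mL/min = 242 × 0.06 = 14.52 L/h
At steady state, dose per interval replaces the amount cleared in that interval: F·D/τ = CL·Css.
D = CL × Css × τ / F = 14.52 × 27.1 × 8 / 0.55 = 5724 mg

5720 mg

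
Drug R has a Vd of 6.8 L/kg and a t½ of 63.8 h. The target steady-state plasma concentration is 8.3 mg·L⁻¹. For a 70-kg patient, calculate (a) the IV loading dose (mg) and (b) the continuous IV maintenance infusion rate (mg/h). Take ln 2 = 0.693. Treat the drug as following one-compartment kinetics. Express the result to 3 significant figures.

Vd(total) = 70 kg × 6.8 L/kg = 476.0 L
LD = Vd × C = 476.0 × 8.3 = 3951 mg
CL = 0.693 × Vd / t½ = 0.693 × 476.0 / 63.8 = 5.170 L/h
Infusion rate = CL × Css = 5.170 × 8.3 = 42.91 mg/h

(a) 3950 mg; (b) 42.9 mg/h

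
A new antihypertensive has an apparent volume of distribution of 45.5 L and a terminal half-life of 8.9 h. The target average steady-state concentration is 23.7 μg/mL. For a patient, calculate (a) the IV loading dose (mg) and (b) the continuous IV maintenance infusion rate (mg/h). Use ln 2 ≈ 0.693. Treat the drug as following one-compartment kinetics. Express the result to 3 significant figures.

LD = Vd × C = 45.50 × 23.7 = 1078 mg
CL = 0.693 × Vd / t½ = 0.693 × 45.50 / 8.9 = 3.543 L/h
Infusion rate = CL × Css = 3.543 × 23.7 = 83.97 mg/h

(a) 1080 mg; (b) 84.0 mg/h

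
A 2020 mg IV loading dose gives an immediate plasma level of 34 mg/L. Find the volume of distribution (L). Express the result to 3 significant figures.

59.4 L

Immediately after an IV bolus, C₀ = Dose / Vd, so Vd = Dose / C₀.
Vd = 2020 / 34 = 59.41 L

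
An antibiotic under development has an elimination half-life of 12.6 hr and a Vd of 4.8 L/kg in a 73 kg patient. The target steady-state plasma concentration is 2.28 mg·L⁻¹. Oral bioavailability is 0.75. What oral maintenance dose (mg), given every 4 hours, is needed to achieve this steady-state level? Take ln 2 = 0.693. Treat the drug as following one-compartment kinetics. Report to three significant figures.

Vd(total) = 73 kg × 4.8 L/kg = 350.4 L
CL = ln 2 · Vd / t½ = 0.693 × 350.4 / 12.6 = 19.27 L/h
D = CL × Css × τ / F = 19.27 × 2.28 × 4 / 0.75 = 234.3 mg

234 mg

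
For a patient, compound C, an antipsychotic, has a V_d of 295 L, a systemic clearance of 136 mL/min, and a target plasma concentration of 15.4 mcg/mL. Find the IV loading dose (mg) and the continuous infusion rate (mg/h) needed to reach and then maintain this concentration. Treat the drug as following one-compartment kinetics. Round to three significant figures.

Loading dose = Vd × C = 295.0 × 15.4 = 4543 mg
CL = 136 mL/min × 60/1000 = 8.160 L/h
Infusion rate = 8.160 L/h × 15.4 mg/L = 125.7 mg/h

(a) 4540 mg; (b) 126 mg/h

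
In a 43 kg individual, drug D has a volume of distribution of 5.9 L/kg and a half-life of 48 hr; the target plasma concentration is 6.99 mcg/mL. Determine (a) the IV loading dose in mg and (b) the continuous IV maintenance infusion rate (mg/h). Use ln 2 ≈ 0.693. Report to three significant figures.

Vd(total) = 43 kg × 5.9 L/kg = 253.7 L
LD = Vd × C = 253.7 × 6.99 = 1773 mg
CL = 0.693 × Vd / t½ = 0.693 × 253.7 / 48 = 3.663 L/h
Infusion rate = CL × Css = 3.663 × 6.99 = 25.60 mg/h

(a) 1770 mg; (b) 25.6 mg/h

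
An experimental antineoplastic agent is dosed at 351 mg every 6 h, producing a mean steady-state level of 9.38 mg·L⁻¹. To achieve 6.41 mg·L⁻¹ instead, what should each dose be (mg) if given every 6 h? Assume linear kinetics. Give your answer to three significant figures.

240 mg

With linear kinetics, Css is proportional to dose rate (D/τ) at fixed clearance.
D₂ = D₁ × (Css,target / Css,current) = 351 × 6.41/9.38 = 239.9 mg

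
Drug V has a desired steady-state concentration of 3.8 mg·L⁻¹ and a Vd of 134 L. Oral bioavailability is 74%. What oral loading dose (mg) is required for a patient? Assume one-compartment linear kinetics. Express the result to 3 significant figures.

LD = Vd × C / F = 134.0 × 3.800 / 0.74 = 688.1 mg

688 mg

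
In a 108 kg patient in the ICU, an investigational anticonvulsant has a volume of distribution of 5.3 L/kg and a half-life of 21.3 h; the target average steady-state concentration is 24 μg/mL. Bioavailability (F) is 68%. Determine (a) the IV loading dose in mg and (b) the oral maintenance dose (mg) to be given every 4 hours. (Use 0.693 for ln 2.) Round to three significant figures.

(a) 13700 mg; (b) 2630 mg

Vd = 5.3 L/kg × 108 kg = 572.4 L
LD = Vd × C = 572.4 × 24 = 13740 mg
CL = 0.693 × Vd / t½ = 0.693 × 572.4 / 21.3 = 18.62 L/h
D = CL × Css × τ / F = 18.62 × 24 × 4 / 0.68 = 2629 mg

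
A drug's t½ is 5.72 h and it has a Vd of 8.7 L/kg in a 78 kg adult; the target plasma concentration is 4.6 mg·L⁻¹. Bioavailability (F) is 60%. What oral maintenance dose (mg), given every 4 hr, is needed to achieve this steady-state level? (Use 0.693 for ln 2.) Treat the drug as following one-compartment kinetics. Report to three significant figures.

2520 mg

Vd = 8.7 L/kg × 78 kg = 678.6 L
CL = ln 2 · Vd / t½ = 0.693 × 678.6 / 5.72 = 82.22 L/h
D = CL × Css × τ / F = 82.22 × 4.6 × 4 / 0.6 = 2521 mg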